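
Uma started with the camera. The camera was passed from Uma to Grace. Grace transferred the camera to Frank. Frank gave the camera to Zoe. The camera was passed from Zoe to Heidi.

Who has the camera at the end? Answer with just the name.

Answer: Heidi

Derivation:
Tracking the camera through each event:
Start: Uma has the camera.
After event 1: Grace has the camera.
After event 2: Frank has the camera.
After event 3: Zoe has the camera.
After event 4: Heidi has the camera.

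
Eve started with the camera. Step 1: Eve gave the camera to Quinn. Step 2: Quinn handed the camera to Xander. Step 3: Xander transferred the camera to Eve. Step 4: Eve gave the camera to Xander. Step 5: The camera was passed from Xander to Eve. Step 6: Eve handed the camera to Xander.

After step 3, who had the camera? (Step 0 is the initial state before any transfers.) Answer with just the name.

Answer: Eve

Derivation:
Tracking the camera holder through step 3:
After step 0 (start): Eve
After step 1: Quinn
After step 2: Xander
After step 3: Eve

At step 3, the holder is Eve.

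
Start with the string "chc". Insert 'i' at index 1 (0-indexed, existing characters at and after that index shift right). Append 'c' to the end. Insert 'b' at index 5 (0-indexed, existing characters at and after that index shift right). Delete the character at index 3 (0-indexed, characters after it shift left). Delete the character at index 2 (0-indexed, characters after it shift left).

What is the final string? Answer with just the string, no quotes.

Applying each edit step by step:
Start: "chc"
Op 1 (insert 'i' at idx 1): "chc" -> "cihc"
Op 2 (append 'c'): "cihc" -> "cihcc"
Op 3 (insert 'b' at idx 5): "cihcc" -> "cihccb"
Op 4 (delete idx 3 = 'c'): "cihccb" -> "cihcb"
Op 5 (delete idx 2 = 'h'): "cihcb" -> "cicb"

Answer: cicb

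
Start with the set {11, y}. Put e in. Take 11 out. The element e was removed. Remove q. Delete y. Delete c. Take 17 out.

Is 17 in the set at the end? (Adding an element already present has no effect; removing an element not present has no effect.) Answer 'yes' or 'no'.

Tracking the set through each operation:
Start: {11, y}
Event 1 (add e): added. Set: {11, e, y}
Event 2 (remove 11): removed. Set: {e, y}
Event 3 (remove e): removed. Set: {y}
Event 4 (remove q): not present, no change. Set: {y}
Event 5 (remove y): removed. Set: {}
Event 6 (remove c): not present, no change. Set: {}
Event 7 (remove 17): not present, no change. Set: {}

Final set: {} (size 0)
17 is NOT in the final set.

Answer: no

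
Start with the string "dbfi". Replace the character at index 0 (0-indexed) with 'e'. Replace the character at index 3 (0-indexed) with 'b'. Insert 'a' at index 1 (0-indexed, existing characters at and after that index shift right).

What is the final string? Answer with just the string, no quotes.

Applying each edit step by step:
Start: "dbfi"
Op 1 (replace idx 0: 'd' -> 'e'): "dbfi" -> "ebfi"
Op 2 (replace idx 3: 'i' -> 'b'): "ebfi" -> "ebfb"
Op 3 (insert 'a' at idx 1): "ebfb" -> "eabfb"

Answer: eabfb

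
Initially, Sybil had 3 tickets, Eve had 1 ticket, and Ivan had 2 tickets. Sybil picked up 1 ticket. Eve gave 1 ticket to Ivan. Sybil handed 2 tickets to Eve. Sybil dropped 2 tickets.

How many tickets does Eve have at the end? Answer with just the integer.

Tracking counts step by step:
Start: Sybil=3, Eve=1, Ivan=2
Event 1 (Sybil +1): Sybil: 3 -> 4. State: Sybil=4, Eve=1, Ivan=2
Event 2 (Eve -> Ivan, 1): Eve: 1 -> 0, Ivan: 2 -> 3. State: Sybil=4, Eve=0, Ivan=3
Event 3 (Sybil -> Eve, 2): Sybil: 4 -> 2, Eve: 0 -> 2. State: Sybil=2, Eve=2, Ivan=3
Event 4 (Sybil -2): Sybil: 2 -> 0. State: Sybil=0, Eve=2, Ivan=3

Eve's final count: 2

Answer: 2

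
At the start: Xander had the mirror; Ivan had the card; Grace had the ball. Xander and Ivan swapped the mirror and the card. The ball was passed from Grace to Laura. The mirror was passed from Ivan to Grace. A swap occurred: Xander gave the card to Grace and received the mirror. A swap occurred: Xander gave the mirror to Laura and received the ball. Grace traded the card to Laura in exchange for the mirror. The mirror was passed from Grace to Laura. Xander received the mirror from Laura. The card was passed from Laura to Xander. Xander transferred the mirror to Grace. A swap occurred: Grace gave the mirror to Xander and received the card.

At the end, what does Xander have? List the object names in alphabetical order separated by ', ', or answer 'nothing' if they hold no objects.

Tracking all object holders:
Start: mirror:Xander, card:Ivan, ball:Grace
Event 1 (swap mirror<->card: now mirror:Ivan, card:Xander). State: mirror:Ivan, card:Xander, ball:Grace
Event 2 (give ball: Grace -> Laura). State: mirror:Ivan, card:Xander, ball:Laura
Event 3 (give mirror: Ivan -> Grace). State: mirror:Grace, card:Xander, ball:Laura
Event 4 (swap card<->mirror: now card:Grace, mirror:Xander). State: mirror:Xander, card:Grace, ball:Laura
Event 5 (swap mirror<->ball: now mirror:Laura, ball:Xander). State: mirror:Laura, card:Grace, ball:Xander
Event 6 (swap card<->mirror: now card:Laura, mirror:Grace). State: mirror:Grace, card:Laura, ball:Xander
Event 7 (give mirror: Grace -> Laura). State: mirror:Laura, card:Laura, ball:Xander
Event 8 (give mirror: Laura -> Xander). State: mirror:Xander, card:Laura, ball:Xander
Event 9 (give card: Laura -> Xander). State: mirror:Xander, card:Xander, ball:Xander
Event 10 (give mirror: Xander -> Grace). State: mirror:Grace, card:Xander, ball:Xander
Event 11 (swap mirror<->card: now mirror:Xander, card:Grace). State: mirror:Xander, card:Grace, ball:Xander

Final state: mirror:Xander, card:Grace, ball:Xander
Xander holds: ball, mirror.

Answer: ball, mirror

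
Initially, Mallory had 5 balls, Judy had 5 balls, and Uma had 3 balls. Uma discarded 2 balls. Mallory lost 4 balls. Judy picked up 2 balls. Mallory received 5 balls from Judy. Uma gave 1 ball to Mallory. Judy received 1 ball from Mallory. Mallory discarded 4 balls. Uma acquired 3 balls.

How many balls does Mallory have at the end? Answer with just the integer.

Tracking counts step by step:
Start: Mallory=5, Judy=5, Uma=3
Event 1 (Uma -2): Uma: 3 -> 1. State: Mallory=5, Judy=5, Uma=1
Event 2 (Mallory -4): Mallory: 5 -> 1. State: Mallory=1, Judy=5, Uma=1
Event 3 (Judy +2): Judy: 5 -> 7. State: Mallory=1, Judy=7, Uma=1
Event 4 (Judy -> Mallory, 5): Judy: 7 -> 2, Mallory: 1 -> 6. State: Mallory=6, Judy=2, Uma=1
Event 5 (Uma -> Mallory, 1): Uma: 1 -> 0, Mallory: 6 -> 7. State: Mallory=7, Judy=2, Uma=0
Event 6 (Mallory -> Judy, 1): Mallory: 7 -> 6, Judy: 2 -> 3. State: Mallory=6, Judy=3, Uma=0
Event 7 (Mallory -4): Mallory: 6 -> 2. State: Mallory=2, Judy=3, Uma=0
Event 8 (Uma +3): Uma: 0 -> 3. State: Mallory=2, Judy=3, Uma=3

Mallory's final count: 2

Answer: 2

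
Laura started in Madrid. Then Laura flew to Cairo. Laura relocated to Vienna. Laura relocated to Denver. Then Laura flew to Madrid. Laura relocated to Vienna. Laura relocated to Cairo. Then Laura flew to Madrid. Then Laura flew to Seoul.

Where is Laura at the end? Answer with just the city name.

Answer: Seoul

Derivation:
Tracking Laura's location:
Start: Laura is in Madrid.
After move 1: Madrid -> Cairo. Laura is in Cairo.
After move 2: Cairo -> Vienna. Laura is in Vienna.
After move 3: Vienna -> Denver. Laura is in Denver.
After move 4: Denver -> Madrid. Laura is in Madrid.
After move 5: Madrid -> Vienna. Laura is in Vienna.
After move 6: Vienna -> Cairo. Laura is in Cairo.
After move 7: Cairo -> Madrid. Laura is in Madrid.
After move 8: Madrid -> Seoul. Laura is in Seoul.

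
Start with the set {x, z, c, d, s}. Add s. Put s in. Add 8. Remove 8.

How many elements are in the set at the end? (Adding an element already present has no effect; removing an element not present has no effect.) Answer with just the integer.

Answer: 5

Derivation:
Tracking the set through each operation:
Start: {c, d, s, x, z}
Event 1 (add s): already present, no change. Set: {c, d, s, x, z}
Event 2 (add s): already present, no change. Set: {c, d, s, x, z}
Event 3 (add 8): added. Set: {8, c, d, s, x, z}
Event 4 (remove 8): removed. Set: {c, d, s, x, z}

Final set: {c, d, s, x, z} (size 5)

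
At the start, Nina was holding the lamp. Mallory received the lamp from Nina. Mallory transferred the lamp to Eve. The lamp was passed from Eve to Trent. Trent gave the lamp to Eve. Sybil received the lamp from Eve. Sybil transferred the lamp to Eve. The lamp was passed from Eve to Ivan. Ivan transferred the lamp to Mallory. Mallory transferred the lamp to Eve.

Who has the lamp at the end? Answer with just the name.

Answer: Eve

Derivation:
Tracking the lamp through each event:
Start: Nina has the lamp.
After event 1: Mallory has the lamp.
After event 2: Eve has the lamp.
After event 3: Trent has the lamp.
After event 4: Eve has the lamp.
After event 5: Sybil has the lamp.
After event 6: Eve has the lamp.
After event 7: Ivan has the lamp.
After event 8: Mallory has the lamp.
After event 9: Eve has the lamp.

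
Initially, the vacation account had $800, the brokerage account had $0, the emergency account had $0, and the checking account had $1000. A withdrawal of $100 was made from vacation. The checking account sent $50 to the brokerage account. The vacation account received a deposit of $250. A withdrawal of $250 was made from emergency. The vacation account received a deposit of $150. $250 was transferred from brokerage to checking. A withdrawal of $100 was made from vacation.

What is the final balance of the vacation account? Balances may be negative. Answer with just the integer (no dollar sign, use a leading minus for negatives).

Answer: 1000

Derivation:
Tracking account balances step by step:
Start: vacation=800, brokerage=0, emergency=0, checking=1000
Event 1 (withdraw 100 from vacation): vacation: 800 - 100 = 700. Balances: vacation=700, brokerage=0, emergency=0, checking=1000
Event 2 (transfer 50 checking -> brokerage): checking: 1000 - 50 = 950, brokerage: 0 + 50 = 50. Balances: vacation=700, brokerage=50, emergency=0, checking=950
Event 3 (deposit 250 to vacation): vacation: 700 + 250 = 950. Balances: vacation=950, brokerage=50, emergency=0, checking=950
Event 4 (withdraw 250 from emergency): emergency: 0 - 250 = -250. Balances: vacation=950, brokerage=50, emergency=-250, checking=950
Event 5 (deposit 150 to vacation): vacation: 950 + 150 = 1100. Balances: vacation=1100, brokerage=50, emergency=-250, checking=950
Event 6 (transfer 250 brokerage -> checking): brokerage: 50 - 250 = -200, checking: 950 + 250 = 1200. Balances: vacation=1100, brokerage=-200, emergency=-250, checking=1200
Event 7 (withdraw 100 from vacation): vacation: 1100 - 100 = 1000. Balances: vacation=1000, brokerage=-200, emergency=-250, checking=1200

Final balance of vacation: 1000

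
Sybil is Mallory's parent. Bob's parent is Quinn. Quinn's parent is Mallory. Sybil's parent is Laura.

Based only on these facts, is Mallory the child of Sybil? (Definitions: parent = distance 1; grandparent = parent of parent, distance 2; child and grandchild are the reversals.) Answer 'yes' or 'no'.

Reconstructing the parent chain from the given facts:
  Laura -> Sybil -> Mallory -> Quinn -> Bob
(each arrow means 'parent of the next')
Positions in the chain (0 = top):
  position of Laura: 0
  position of Sybil: 1
  position of Mallory: 2
  position of Quinn: 3
  position of Bob: 4

Mallory is at position 2, Sybil is at position 1; signed distance (j - i) = -1.
'child' requires j - i = -1. Actual distance is -1, so the relation HOLDS.

Answer: yes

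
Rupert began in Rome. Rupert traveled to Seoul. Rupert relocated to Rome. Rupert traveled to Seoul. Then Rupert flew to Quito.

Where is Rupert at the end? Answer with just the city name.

Answer: Quito

Derivation:
Tracking Rupert's location:
Start: Rupert is in Rome.
After move 1: Rome -> Seoul. Rupert is in Seoul.
After move 2: Seoul -> Rome. Rupert is in Rome.
After move 3: Rome -> Seoul. Rupert is in Seoul.
After move 4: Seoul -> Quito. Rupert is in Quito.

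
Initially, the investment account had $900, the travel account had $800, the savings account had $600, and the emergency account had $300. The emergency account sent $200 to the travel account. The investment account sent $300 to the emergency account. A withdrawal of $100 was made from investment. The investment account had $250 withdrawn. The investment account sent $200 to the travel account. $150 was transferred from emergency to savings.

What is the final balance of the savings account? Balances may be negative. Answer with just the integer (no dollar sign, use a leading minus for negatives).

Answer: 750

Derivation:
Tracking account balances step by step:
Start: investment=900, travel=800, savings=600, emergency=300
Event 1 (transfer 200 emergency -> travel): emergency: 300 - 200 = 100, travel: 800 + 200 = 1000. Balances: investment=900, travel=1000, savings=600, emergency=100
Event 2 (transfer 300 investment -> emergency): investment: 900 - 300 = 600, emergency: 100 + 300 = 400. Balances: investment=600, travel=1000, savings=600, emergency=400
Event 3 (withdraw 100 from investment): investment: 600 - 100 = 500. Balances: investment=500, travel=1000, savings=600, emergency=400
Event 4 (withdraw 250 from investment): investment: 500 - 250 = 250. Balances: investment=250, travel=1000, savings=600, emergency=400
Event 5 (transfer 200 investment -> travel): investment: 250 - 200 = 50, travel: 1000 + 200 = 1200. Balances: investment=50, travel=1200, savings=600, emergency=400
Event 6 (transfer 150 emergency -> savings): emergency: 400 - 150 = 250, savings: 600 + 150 = 750. Balances: investment=50, travel=1200, savings=750, emergency=250

Final balance of savings: 750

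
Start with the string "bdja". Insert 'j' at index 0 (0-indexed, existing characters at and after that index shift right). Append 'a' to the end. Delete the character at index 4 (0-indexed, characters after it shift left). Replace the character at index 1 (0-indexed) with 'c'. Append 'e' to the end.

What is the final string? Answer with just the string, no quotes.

Answer: jcdjae

Derivation:
Applying each edit step by step:
Start: "bdja"
Op 1 (insert 'j' at idx 0): "bdja" -> "jbdja"
Op 2 (append 'a'): "jbdja" -> "jbdjaa"
Op 3 (delete idx 4 = 'a'): "jbdjaa" -> "jbdja"
Op 4 (replace idx 1: 'b' -> 'c'): "jbdja" -> "jcdja"
Op 5 (append 'e'): "jcdja" -> "jcdjae"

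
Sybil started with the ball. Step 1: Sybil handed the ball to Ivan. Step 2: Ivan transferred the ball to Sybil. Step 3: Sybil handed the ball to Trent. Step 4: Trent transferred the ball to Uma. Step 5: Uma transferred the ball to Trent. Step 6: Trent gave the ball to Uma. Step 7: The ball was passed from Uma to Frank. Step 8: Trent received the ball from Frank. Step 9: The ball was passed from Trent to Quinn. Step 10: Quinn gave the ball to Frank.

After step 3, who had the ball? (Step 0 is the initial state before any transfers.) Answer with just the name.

Answer: Trent

Derivation:
Tracking the ball holder through step 3:
After step 0 (start): Sybil
After step 1: Ivan
After step 2: Sybil
After step 3: Trent

At step 3, the holder is Trent.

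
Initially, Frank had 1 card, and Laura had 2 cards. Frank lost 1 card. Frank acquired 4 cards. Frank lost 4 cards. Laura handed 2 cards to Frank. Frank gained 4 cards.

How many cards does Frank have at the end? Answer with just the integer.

Tracking counts step by step:
Start: Frank=1, Laura=2
Event 1 (Frank -1): Frank: 1 -> 0. State: Frank=0, Laura=2
Event 2 (Frank +4): Frank: 0 -> 4. State: Frank=4, Laura=2
Event 3 (Frank -4): Frank: 4 -> 0. State: Frank=0, Laura=2
Event 4 (Laura -> Frank, 2): Laura: 2 -> 0, Frank: 0 -> 2. State: Frank=2, Laura=0
Event 5 (Frank +4): Frank: 2 -> 6. State: Frank=6, Laura=0

Frank's final count: 6

Answer: 6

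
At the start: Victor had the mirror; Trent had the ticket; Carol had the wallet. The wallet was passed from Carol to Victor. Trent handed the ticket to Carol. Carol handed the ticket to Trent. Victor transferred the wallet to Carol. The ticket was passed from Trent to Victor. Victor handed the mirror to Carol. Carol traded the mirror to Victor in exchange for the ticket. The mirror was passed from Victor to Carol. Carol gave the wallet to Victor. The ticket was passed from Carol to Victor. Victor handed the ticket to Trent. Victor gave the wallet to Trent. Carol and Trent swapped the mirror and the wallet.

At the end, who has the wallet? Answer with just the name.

Tracking all object holders:
Start: mirror:Victor, ticket:Trent, wallet:Carol
Event 1 (give wallet: Carol -> Victor). State: mirror:Victor, ticket:Trent, wallet:Victor
Event 2 (give ticket: Trent -> Carol). State: mirror:Victor, ticket:Carol, wallet:Victor
Event 3 (give ticket: Carol -> Trent). State: mirror:Victor, ticket:Trent, wallet:Victor
Event 4 (give wallet: Victor -> Carol). State: mirror:Victor, ticket:Trent, wallet:Carol
Event 5 (give ticket: Trent -> Victor). State: mirror:Victor, ticket:Victor, wallet:Carol
Event 6 (give mirror: Victor -> Carol). State: mirror:Carol, ticket:Victor, wallet:Carol
Event 7 (swap mirror<->ticket: now mirror:Victor, ticket:Carol). State: mirror:Victor, ticket:Carol, wallet:Carol
Event 8 (give mirror: Victor -> Carol). State: mirror:Carol, ticket:Carol, wallet:Carol
Event 9 (give wallet: Carol -> Victor). State: mirror:Carol, ticket:Carol, wallet:Victor
Event 10 (give ticket: Carol -> Victor). State: mirror:Carol, ticket:Victor, wallet:Victor
Event 11 (give ticket: Victor -> Trent). State: mirror:Carol, ticket:Trent, wallet:Victor
Event 12 (give wallet: Victor -> Trent). State: mirror:Carol, ticket:Trent, wallet:Trent
Event 13 (swap mirror<->wallet: now mirror:Trent, wallet:Carol). State: mirror:Trent, ticket:Trent, wallet:Carol

Final state: mirror:Trent, ticket:Trent, wallet:Carol
The wallet is held by Carol.

Answer: Carol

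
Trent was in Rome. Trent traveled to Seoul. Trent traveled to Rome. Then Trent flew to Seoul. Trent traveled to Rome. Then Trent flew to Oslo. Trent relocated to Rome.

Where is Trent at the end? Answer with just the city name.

Tracking Trent's location:
Start: Trent is in Rome.
After move 1: Rome -> Seoul. Trent is in Seoul.
After move 2: Seoul -> Rome. Trent is in Rome.
After move 3: Rome -> Seoul. Trent is in Seoul.
After move 4: Seoul -> Rome. Trent is in Rome.
After move 5: Rome -> Oslo. Trent is in Oslo.
After move 6: Oslo -> Rome. Trent is in Rome.

Answer: Rome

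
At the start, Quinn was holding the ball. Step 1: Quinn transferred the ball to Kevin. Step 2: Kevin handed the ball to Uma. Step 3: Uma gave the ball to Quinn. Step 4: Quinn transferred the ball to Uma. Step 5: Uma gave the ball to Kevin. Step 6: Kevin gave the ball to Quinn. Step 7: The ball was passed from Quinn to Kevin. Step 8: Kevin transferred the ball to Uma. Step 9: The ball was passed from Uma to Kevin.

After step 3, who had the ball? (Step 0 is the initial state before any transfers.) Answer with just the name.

Tracking the ball holder through step 3:
After step 0 (start): Quinn
After step 1: Kevin
After step 2: Uma
After step 3: Quinn

At step 3, the holder is Quinn.

Answer: Quinn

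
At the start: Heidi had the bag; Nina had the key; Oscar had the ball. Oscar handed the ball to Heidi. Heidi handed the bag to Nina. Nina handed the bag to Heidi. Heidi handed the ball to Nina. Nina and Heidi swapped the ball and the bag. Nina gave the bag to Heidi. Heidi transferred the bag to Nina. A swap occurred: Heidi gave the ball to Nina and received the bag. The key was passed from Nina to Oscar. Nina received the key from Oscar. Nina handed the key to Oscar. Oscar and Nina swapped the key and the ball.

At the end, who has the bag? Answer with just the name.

Answer: Heidi

Derivation:
Tracking all object holders:
Start: bag:Heidi, key:Nina, ball:Oscar
Event 1 (give ball: Oscar -> Heidi). State: bag:Heidi, key:Nina, ball:Heidi
Event 2 (give bag: Heidi -> Nina). State: bag:Nina, key:Nina, ball:Heidi
Event 3 (give bag: Nina -> Heidi). State: bag:Heidi, key:Nina, ball:Heidi
Event 4 (give ball: Heidi -> Nina). State: bag:Heidi, key:Nina, ball:Nina
Event 5 (swap ball<->bag: now ball:Heidi, bag:Nina). State: bag:Nina, key:Nina, ball:Heidi
Event 6 (give bag: Nina -> Heidi). State: bag:Heidi, key:Nina, ball:Heidi
Event 7 (give bag: Heidi -> Nina). State: bag:Nina, key:Nina, ball:Heidi
Event 8 (swap ball<->bag: now ball:Nina, bag:Heidi). State: bag:Heidi, key:Nina, ball:Nina
Event 9 (give key: Nina -> Oscar). State: bag:Heidi, key:Oscar, ball:Nina
Event 10 (give key: Oscar -> Nina). State: bag:Heidi, key:Nina, ball:Nina
Event 11 (give key: Nina -> Oscar). State: bag:Heidi, key:Oscar, ball:Nina
Event 12 (swap key<->ball: now key:Nina, ball:Oscar). State: bag:Heidi, key:Nina, ball:Oscar

Final state: bag:Heidi, key:Nina, ball:Oscar
The bag is held by Heidi.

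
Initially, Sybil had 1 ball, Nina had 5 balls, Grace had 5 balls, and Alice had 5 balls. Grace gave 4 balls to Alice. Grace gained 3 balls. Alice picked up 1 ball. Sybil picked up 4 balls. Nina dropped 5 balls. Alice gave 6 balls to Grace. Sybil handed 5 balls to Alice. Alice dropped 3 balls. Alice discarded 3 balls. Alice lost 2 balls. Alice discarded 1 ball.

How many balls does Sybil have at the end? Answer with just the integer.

Answer: 0

Derivation:
Tracking counts step by step:
Start: Sybil=1, Nina=5, Grace=5, Alice=5
Event 1 (Grace -> Alice, 4): Grace: 5 -> 1, Alice: 5 -> 9. State: Sybil=1, Nina=5, Grace=1, Alice=9
Event 2 (Grace +3): Grace: 1 -> 4. State: Sybil=1, Nina=5, Grace=4, Alice=9
Event 3 (Alice +1): Alice: 9 -> 10. State: Sybil=1, Nina=5, Grace=4, Alice=10
Event 4 (Sybil +4): Sybil: 1 -> 5. State: Sybil=5, Nina=5, Grace=4, Alice=10
Event 5 (Nina -5): Nina: 5 -> 0. State: Sybil=5, Nina=0, Grace=4, Alice=10
Event 6 (Alice -> Grace, 6): Alice: 10 -> 4, Grace: 4 -> 10. State: Sybil=5, Nina=0, Grace=10, Alice=4
Event 7 (Sybil -> Alice, 5): Sybil: 5 -> 0, Alice: 4 -> 9. State: Sybil=0, Nina=0, Grace=10, Alice=9
Event 8 (Alice -3): Alice: 9 -> 6. State: Sybil=0, Nina=0, Grace=10, Alice=6
Event 9 (Alice -3): Alice: 6 -> 3. State: Sybil=0, Nina=0, Grace=10, Alice=3
Event 10 (Alice -2): Alice: 3 -> 1. State: Sybil=0, Nina=0, Grace=10, Alice=1
Event 11 (Alice -1): Alice: 1 -> 0. State: Sybil=0, Nina=0, Grace=10, Alice=0

Sybil's final count: 0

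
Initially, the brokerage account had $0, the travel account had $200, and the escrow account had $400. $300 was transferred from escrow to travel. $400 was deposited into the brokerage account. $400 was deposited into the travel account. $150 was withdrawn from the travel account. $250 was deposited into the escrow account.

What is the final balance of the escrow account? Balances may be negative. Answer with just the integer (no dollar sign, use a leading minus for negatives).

Answer: 350

Derivation:
Tracking account balances step by step:
Start: brokerage=0, travel=200, escrow=400
Event 1 (transfer 300 escrow -> travel): escrow: 400 - 300 = 100, travel: 200 + 300 = 500. Balances: brokerage=0, travel=500, escrow=100
Event 2 (deposit 400 to brokerage): brokerage: 0 + 400 = 400. Balances: brokerage=400, travel=500, escrow=100
Event 3 (deposit 400 to travel): travel: 500 + 400 = 900. Balances: brokerage=400, travel=900, escrow=100
Event 4 (withdraw 150 from travel): travel: 900 - 150 = 750. Balances: brokerage=400, travel=750, escrow=100
Event 5 (deposit 250 to escrow): escrow: 100 + 250 = 350. Balances: brokerage=400, travel=750, escrow=350

Final balance of escrow: 350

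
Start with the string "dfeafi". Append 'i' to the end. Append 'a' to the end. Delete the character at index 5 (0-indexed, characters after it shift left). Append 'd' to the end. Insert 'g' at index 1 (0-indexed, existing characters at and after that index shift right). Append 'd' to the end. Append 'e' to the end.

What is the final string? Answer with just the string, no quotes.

Applying each edit step by step:
Start: "dfeafi"
Op 1 (append 'i'): "dfeafi" -> "dfeafii"
Op 2 (append 'a'): "dfeafii" -> "dfeafiia"
Op 3 (delete idx 5 = 'i'): "dfeafiia" -> "dfeafia"
Op 4 (append 'd'): "dfeafia" -> "dfeafiad"
Op 5 (insert 'g' at idx 1): "dfeafiad" -> "dgfeafiad"
Op 6 (append 'd'): "dgfeafiad" -> "dgfeafiadd"
Op 7 (append 'e'): "dgfeafiadd" -> "dgfeafiadde"

Answer: dgfeafiadde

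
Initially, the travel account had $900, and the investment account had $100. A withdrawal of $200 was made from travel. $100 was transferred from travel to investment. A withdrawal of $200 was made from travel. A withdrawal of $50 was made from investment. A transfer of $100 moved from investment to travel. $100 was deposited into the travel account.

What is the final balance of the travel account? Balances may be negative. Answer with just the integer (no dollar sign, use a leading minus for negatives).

Answer: 600

Derivation:
Tracking account balances step by step:
Start: travel=900, investment=100
Event 1 (withdraw 200 from travel): travel: 900 - 200 = 700. Balances: travel=700, investment=100
Event 2 (transfer 100 travel -> investment): travel: 700 - 100 = 600, investment: 100 + 100 = 200. Balances: travel=600, investment=200
Event 3 (withdraw 200 from travel): travel: 600 - 200 = 400. Balances: travel=400, investment=200
Event 4 (withdraw 50 from investment): investment: 200 - 50 = 150. Balances: travel=400, investment=150
Event 5 (transfer 100 investment -> travel): investment: 150 - 100 = 50, travel: 400 + 100 = 500. Balances: travel=500, investment=50
Event 6 (deposit 100 to travel): travel: 500 + 100 = 600. Balances: travel=600, investment=50

Final balance of travel: 600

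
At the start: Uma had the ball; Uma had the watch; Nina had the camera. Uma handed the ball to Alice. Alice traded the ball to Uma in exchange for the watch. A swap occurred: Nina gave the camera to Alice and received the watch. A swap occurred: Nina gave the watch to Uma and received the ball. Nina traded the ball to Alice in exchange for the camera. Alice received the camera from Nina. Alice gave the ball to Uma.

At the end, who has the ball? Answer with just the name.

Tracking all object holders:
Start: ball:Uma, watch:Uma, camera:Nina
Event 1 (give ball: Uma -> Alice). State: ball:Alice, watch:Uma, camera:Nina
Event 2 (swap ball<->watch: now ball:Uma, watch:Alice). State: ball:Uma, watch:Alice, camera:Nina
Event 3 (swap camera<->watch: now camera:Alice, watch:Nina). State: ball:Uma, watch:Nina, camera:Alice
Event 4 (swap watch<->ball: now watch:Uma, ball:Nina). State: ball:Nina, watch:Uma, camera:Alice
Event 5 (swap ball<->camera: now ball:Alice, camera:Nina). State: ball:Alice, watch:Uma, camera:Nina
Event 6 (give camera: Nina -> Alice). State: ball:Alice, watch:Uma, camera:Alice
Event 7 (give ball: Alice -> Uma). State: ball:Uma, watch:Uma, camera:Alice

Final state: ball:Uma, watch:Uma, camera:Alice
The ball is held by Uma.

Answer: Uma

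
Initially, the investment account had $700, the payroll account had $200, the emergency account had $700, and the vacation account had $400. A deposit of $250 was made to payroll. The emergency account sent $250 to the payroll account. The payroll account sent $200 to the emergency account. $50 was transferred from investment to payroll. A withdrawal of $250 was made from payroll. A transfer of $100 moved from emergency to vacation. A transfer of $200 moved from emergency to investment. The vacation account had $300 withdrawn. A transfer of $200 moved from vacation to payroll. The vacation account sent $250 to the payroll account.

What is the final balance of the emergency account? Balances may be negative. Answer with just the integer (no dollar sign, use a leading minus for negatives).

Tracking account balances step by step:
Start: investment=700, payroll=200, emergency=700, vacation=400
Event 1 (deposit 250 to payroll): payroll: 200 + 250 = 450. Balances: investment=700, payroll=450, emergency=700, vacation=400
Event 2 (transfer 250 emergency -> payroll): emergency: 700 - 250 = 450, payroll: 450 + 250 = 700. Balances: investment=700, payroll=700, emergency=450, vacation=400
Event 3 (transfer 200 payroll -> emergency): payroll: 700 - 200 = 500, emergency: 450 + 200 = 650. Balances: investment=700, payroll=500, emergency=650, vacation=400
Event 4 (transfer 50 investment -> payroll): investment: 700 - 50 = 650, payroll: 500 + 50 = 550. Balances: investment=650, payroll=550, emergency=650, vacation=400
Event 5 (withdraw 250 from payroll): payroll: 550 - 250 = 300. Balances: investment=650, payroll=300, emergency=650, vacation=400
Event 6 (transfer 100 emergency -> vacation): emergency: 650 - 100 = 550, vacation: 400 + 100 = 500. Balances: investment=650, payroll=300, emergency=550, vacation=500
Event 7 (transfer 200 emergency -> investment): emergency: 550 - 200 = 350, investment: 650 + 200 = 850. Balances: investment=850, payroll=300, emergency=350, vacation=500
Event 8 (withdraw 300 from vacation): vacation: 500 - 300 = 200. Balances: investment=850, payroll=300, emergency=350, vacation=200
Event 9 (transfer 200 vacation -> payroll): vacation: 200 - 200 = 0, payroll: 300 + 200 = 500. Balances: investment=850, payroll=500, emergency=350, vacation=0
Event 10 (transfer 250 vacation -> payroll): vacation: 0 - 250 = -250, payroll: 500 + 250 = 750. Balances: investment=850, payroll=750, emergency=350, vacation=-250

Final balance of emergency: 350

Answer: 350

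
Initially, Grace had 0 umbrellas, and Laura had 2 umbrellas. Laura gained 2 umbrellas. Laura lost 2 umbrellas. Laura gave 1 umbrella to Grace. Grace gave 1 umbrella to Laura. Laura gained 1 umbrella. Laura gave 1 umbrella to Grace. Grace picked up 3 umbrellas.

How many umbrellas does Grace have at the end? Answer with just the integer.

Answer: 4

Derivation:
Tracking counts step by step:
Start: Grace=0, Laura=2
Event 1 (Laura +2): Laura: 2 -> 4. State: Grace=0, Laura=4
Event 2 (Laura -2): Laura: 4 -> 2. State: Grace=0, Laura=2
Event 3 (Laura -> Grace, 1): Laura: 2 -> 1, Grace: 0 -> 1. State: Grace=1, Laura=1
Event 4 (Grace -> Laura, 1): Grace: 1 -> 0, Laura: 1 -> 2. State: Grace=0, Laura=2
Event 5 (Laura +1): Laura: 2 -> 3. State: Grace=0, Laura=3
Event 6 (Laura -> Grace, 1): Laura: 3 -> 2, Grace: 0 -> 1. State: Grace=1, Laura=2
Event 7 (Grace +3): Grace: 1 -> 4. State: Grace=4, Laura=2

Grace's final count: 4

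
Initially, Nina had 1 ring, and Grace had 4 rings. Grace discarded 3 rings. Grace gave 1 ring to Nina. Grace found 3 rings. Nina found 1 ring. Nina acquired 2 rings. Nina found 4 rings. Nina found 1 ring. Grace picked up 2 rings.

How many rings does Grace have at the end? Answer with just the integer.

Answer: 5

Derivation:
Tracking counts step by step:
Start: Nina=1, Grace=4
Event 1 (Grace -3): Grace: 4 -> 1. State: Nina=1, Grace=1
Event 2 (Grace -> Nina, 1): Grace: 1 -> 0, Nina: 1 -> 2. State: Nina=2, Grace=0
Event 3 (Grace +3): Grace: 0 -> 3. State: Nina=2, Grace=3
Event 4 (Nina +1): Nina: 2 -> 3. State: Nina=3, Grace=3
Event 5 (Nina +2): Nina: 3 -> 5. State: Nina=5, Grace=3
Event 6 (Nina +4): Nina: 5 -> 9. State: Nina=9, Grace=3
Event 7 (Nina +1): Nina: 9 -> 10. State: Nina=10, Grace=3
Event 8 (Grace +2): Grace: 3 -> 5. State: Nina=10, Grace=5

Grace's final count: 5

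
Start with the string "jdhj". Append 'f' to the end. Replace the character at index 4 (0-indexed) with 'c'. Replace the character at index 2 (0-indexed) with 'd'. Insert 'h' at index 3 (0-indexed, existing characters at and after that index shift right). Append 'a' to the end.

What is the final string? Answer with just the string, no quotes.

Applying each edit step by step:
Start: "jdhj"
Op 1 (append 'f'): "jdhj" -> "jdhjf"
Op 2 (replace idx 4: 'f' -> 'c'): "jdhjf" -> "jdhjc"
Op 3 (replace idx 2: 'h' -> 'd'): "jdhjc" -> "jddjc"
Op 4 (insert 'h' at idx 3): "jddjc" -> "jddhjc"
Op 5 (append 'a'): "jddhjc" -> "jddhjca"

Answer: jddhjca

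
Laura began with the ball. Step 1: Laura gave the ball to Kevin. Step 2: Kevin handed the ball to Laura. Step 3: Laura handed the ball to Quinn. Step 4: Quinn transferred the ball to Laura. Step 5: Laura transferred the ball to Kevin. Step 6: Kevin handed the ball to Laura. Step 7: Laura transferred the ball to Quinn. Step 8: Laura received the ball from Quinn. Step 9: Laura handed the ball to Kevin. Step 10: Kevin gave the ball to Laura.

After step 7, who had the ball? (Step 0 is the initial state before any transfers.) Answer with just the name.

Tracking the ball holder through step 7:
After step 0 (start): Laura
After step 1: Kevin
After step 2: Laura
After step 3: Quinn
After step 4: Laura
After step 5: Kevin
After step 6: Laura
After step 7: Quinn

At step 7, the holder is Quinn.

Answer: Quinn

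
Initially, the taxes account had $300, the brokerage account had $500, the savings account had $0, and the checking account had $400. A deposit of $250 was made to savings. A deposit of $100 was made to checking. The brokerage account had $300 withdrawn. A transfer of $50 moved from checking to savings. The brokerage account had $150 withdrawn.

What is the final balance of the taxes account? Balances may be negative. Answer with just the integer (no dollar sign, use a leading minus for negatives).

Answer: 300

Derivation:
Tracking account balances step by step:
Start: taxes=300, brokerage=500, savings=0, checking=400
Event 1 (deposit 250 to savings): savings: 0 + 250 = 250. Balances: taxes=300, brokerage=500, savings=250, checking=400
Event 2 (deposit 100 to checking): checking: 400 + 100 = 500. Balances: taxes=300, brokerage=500, savings=250, checking=500
Event 3 (withdraw 300 from brokerage): brokerage: 500 - 300 = 200. Balances: taxes=300, brokerage=200, savings=250, checking=500
Event 4 (transfer 50 checking -> savings): checking: 500 - 50 = 450, savings: 250 + 50 = 300. Balances: taxes=300, brokerage=200, savings=300, checking=450
Event 5 (withdraw 150 from brokerage): brokerage: 200 - 150 = 50. Balances: taxes=300, brokerage=50, savings=300, checking=450

Final balance of taxes: 300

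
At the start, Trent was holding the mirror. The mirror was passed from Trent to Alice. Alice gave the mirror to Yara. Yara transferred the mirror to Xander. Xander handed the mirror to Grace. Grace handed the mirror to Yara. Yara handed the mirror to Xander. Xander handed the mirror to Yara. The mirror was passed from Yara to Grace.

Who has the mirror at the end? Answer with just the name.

Tracking the mirror through each event:
Start: Trent has the mirror.
After event 1: Alice has the mirror.
After event 2: Yara has the mirror.
After event 3: Xander has the mirror.
After event 4: Grace has the mirror.
After event 5: Yara has the mirror.
After event 6: Xander has the mirror.
After event 7: Yara has the mirror.
After event 8: Grace has the mirror.

Answer: Grace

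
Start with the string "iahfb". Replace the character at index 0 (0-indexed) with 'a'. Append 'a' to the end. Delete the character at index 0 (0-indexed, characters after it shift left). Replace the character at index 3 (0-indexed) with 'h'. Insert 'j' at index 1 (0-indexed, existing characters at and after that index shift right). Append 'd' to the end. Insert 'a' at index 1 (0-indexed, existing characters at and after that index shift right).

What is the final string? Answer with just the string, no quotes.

Answer: aajhfhad

Derivation:
Applying each edit step by step:
Start: "iahfb"
Op 1 (replace idx 0: 'i' -> 'a'): "iahfb" -> "aahfb"
Op 2 (append 'a'): "aahfb" -> "aahfba"
Op 3 (delete idx 0 = 'a'): "aahfba" -> "ahfba"
Op 4 (replace idx 3: 'b' -> 'h'): "ahfba" -> "ahfha"
Op 5 (insert 'j' at idx 1): "ahfha" -> "ajhfha"
Op 6 (append 'd'): "ajhfha" -> "ajhfhad"
Op 7 (insert 'a' at idx 1): "ajhfhad" -> "aajhfhad"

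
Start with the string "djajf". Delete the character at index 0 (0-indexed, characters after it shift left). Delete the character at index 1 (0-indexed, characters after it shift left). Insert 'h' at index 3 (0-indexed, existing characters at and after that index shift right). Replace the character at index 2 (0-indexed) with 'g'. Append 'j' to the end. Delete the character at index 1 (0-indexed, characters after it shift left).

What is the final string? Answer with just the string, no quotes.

Answer: jghj

Derivation:
Applying each edit step by step:
Start: "djajf"
Op 1 (delete idx 0 = 'd'): "djajf" -> "jajf"
Op 2 (delete idx 1 = 'a'): "jajf" -> "jjf"
Op 3 (insert 'h' at idx 3): "jjf" -> "jjfh"
Op 4 (replace idx 2: 'f' -> 'g'): "jjfh" -> "jjgh"
Op 5 (append 'j'): "jjgh" -> "jjghj"
Op 6 (delete idx 1 = 'j'): "jjghj" -> "jghj"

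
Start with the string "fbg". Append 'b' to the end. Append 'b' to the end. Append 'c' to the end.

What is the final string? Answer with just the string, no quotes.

Applying each edit step by step:
Start: "fbg"
Op 1 (append 'b'): "fbg" -> "fbgb"
Op 2 (append 'b'): "fbgb" -> "fbgbb"
Op 3 (append 'c'): "fbgbb" -> "fbgbbc"

Answer: fbgbbc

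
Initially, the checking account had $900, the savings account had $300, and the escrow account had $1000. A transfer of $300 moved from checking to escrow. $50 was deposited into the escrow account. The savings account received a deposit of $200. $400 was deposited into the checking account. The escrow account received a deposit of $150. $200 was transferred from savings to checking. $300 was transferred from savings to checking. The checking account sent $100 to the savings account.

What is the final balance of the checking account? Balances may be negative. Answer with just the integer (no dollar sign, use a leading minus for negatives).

Answer: 1400

Derivation:
Tracking account balances step by step:
Start: checking=900, savings=300, escrow=1000
Event 1 (transfer 300 checking -> escrow): checking: 900 - 300 = 600, escrow: 1000 + 300 = 1300. Balances: checking=600, savings=300, escrow=1300
Event 2 (deposit 50 to escrow): escrow: 1300 + 50 = 1350. Balances: checking=600, savings=300, escrow=1350
Event 3 (deposit 200 to savings): savings: 300 + 200 = 500. Balances: checking=600, savings=500, escrow=1350
Event 4 (deposit 400 to checking): checking: 600 + 400 = 1000. Balances: checking=1000, savings=500, escrow=1350
Event 5 (deposit 150 to escrow): escrow: 1350 + 150 = 1500. Balances: checking=1000, savings=500, escrow=1500
Event 6 (transfer 200 savings -> checking): savings: 500 - 200 = 300, checking: 1000 + 200 = 1200. Balances: checking=1200, savings=300, escrow=1500
Event 7 (transfer 300 savings -> checking): savings: 300 - 300 = 0, checking: 1200 + 300 = 1500. Balances: checking=1500, savings=0, escrow=1500
Event 8 (transfer 100 checking -> savings): checking: 1500 - 100 = 1400, savings: 0 + 100 = 100. Balances: checking=1400, savings=100, escrow=1500

Final balance of checking: 1400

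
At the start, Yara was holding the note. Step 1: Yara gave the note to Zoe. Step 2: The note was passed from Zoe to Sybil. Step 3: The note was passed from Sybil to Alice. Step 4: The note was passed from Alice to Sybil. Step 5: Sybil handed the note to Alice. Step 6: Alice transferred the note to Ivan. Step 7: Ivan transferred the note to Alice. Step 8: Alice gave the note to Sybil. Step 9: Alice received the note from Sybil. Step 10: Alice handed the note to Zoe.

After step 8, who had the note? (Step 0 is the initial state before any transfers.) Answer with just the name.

Tracking the note holder through step 8:
After step 0 (start): Yara
After step 1: Zoe
After step 2: Sybil
After step 3: Alice
After step 4: Sybil
After step 5: Alice
After step 6: Ivan
After step 7: Alice
After step 8: Sybil

At step 8, the holder is Sybil.

Answer: Sybil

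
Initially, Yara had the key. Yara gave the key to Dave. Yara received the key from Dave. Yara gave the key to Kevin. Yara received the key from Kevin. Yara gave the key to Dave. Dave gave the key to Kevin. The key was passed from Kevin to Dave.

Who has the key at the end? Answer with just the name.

Tracking the key through each event:
Start: Yara has the key.
After event 1: Dave has the key.
After event 2: Yara has the key.
After event 3: Kevin has the key.
After event 4: Yara has the key.
After event 5: Dave has the key.
After event 6: Kevin has the key.
After event 7: Dave has the key.

Answer: Dave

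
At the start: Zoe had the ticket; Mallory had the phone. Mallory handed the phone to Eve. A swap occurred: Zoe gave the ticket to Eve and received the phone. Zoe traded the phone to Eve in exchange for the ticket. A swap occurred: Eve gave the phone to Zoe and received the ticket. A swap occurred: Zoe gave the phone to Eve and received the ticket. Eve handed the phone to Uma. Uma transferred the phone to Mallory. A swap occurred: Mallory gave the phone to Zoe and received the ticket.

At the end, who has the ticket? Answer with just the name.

Answer: Mallory

Derivation:
Tracking all object holders:
Start: ticket:Zoe, phone:Mallory
Event 1 (give phone: Mallory -> Eve). State: ticket:Zoe, phone:Eve
Event 2 (swap ticket<->phone: now ticket:Eve, phone:Zoe). State: ticket:Eve, phone:Zoe
Event 3 (swap phone<->ticket: now phone:Eve, ticket:Zoe). State: ticket:Zoe, phone:Eve
Event 4 (swap phone<->ticket: now phone:Zoe, ticket:Eve). State: ticket:Eve, phone:Zoe
Event 5 (swap phone<->ticket: now phone:Eve, ticket:Zoe). State: ticket:Zoe, phone:Eve
Event 6 (give phone: Eve -> Uma). State: ticket:Zoe, phone:Uma
Event 7 (give phone: Uma -> Mallory). State: ticket:Zoe, phone:Mallory
Event 8 (swap phone<->ticket: now phone:Zoe, ticket:Mallory). State: ticket:Mallory, phone:Zoe

Final state: ticket:Mallory, phone:Zoe
The ticket is held by Mallory.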